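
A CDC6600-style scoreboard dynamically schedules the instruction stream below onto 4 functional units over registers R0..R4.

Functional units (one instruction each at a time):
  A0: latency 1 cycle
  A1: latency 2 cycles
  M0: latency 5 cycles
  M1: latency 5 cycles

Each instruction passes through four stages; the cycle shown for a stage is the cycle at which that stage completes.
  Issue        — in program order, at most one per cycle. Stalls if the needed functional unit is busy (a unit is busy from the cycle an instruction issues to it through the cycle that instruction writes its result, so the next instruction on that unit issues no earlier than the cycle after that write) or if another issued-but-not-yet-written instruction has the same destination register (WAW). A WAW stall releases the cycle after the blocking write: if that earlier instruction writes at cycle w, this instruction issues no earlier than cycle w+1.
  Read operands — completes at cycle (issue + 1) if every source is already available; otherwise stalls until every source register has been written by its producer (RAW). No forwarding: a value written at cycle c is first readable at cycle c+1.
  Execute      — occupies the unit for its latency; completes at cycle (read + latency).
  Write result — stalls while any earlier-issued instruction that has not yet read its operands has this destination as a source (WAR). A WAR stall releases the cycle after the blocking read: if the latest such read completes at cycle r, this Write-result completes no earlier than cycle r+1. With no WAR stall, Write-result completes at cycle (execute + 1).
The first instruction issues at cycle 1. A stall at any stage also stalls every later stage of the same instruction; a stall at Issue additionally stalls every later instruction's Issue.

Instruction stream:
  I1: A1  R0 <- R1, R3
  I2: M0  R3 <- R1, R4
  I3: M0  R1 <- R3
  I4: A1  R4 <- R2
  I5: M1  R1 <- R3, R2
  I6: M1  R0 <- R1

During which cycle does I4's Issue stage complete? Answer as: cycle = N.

cycle = 11

  I1 | 1 | 2 | 4 | 5
  I2 | 2 | 3 | 8 | 9
  I3 | 10 | 11 | 16 | 17   struct: M0 busy until I2 writes@9
  I4 | 11 | 12 | 14 | 15
  I5 | 18 | 19 | 24 | 25   WAW R1: wait I3 write@17
  I6 | 26 | 27 | 32 | 33   struct: M1 busy until I5 writes@25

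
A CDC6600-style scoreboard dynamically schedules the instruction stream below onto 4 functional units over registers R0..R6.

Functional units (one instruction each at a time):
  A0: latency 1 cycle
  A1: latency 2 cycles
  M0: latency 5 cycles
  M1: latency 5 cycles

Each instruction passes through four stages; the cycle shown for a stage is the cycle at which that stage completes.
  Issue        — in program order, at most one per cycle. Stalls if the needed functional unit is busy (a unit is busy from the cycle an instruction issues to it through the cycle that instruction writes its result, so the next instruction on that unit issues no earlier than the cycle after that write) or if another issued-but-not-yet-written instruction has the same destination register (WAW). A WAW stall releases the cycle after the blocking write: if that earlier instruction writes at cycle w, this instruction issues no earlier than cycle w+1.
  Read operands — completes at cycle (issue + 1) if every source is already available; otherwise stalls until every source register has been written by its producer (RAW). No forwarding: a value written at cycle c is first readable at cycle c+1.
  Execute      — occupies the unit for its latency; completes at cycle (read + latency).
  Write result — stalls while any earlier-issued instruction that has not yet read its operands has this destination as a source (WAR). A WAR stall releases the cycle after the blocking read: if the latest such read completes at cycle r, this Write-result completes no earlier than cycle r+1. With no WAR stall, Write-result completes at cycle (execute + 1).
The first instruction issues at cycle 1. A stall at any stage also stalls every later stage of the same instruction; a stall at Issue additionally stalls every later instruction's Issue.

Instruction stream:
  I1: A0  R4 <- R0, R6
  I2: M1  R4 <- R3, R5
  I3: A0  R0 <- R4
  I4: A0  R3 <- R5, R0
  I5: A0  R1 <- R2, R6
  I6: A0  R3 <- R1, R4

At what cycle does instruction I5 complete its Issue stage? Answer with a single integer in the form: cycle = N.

cycle = 20

[1] issue I1 (A0)
[2] I1 read-ops
[3] I1 finished on A0
[4] I1→R4
[5] issue I2 (M1)
[6] I2 read-ops | issue I3 (A0)
[11] I2 finished on M1
[12] I2→R4
[13] I3 read-ops
[14] I3 finished on A0
[15] I3→R0
[16] issue I4 (A0)
[17] I4 read-ops
[18] I4 finished on A0
[19] I4→R3
[20] issue I5 (A0)
[21] I5 read-ops
[22] I5 finished on A0
[23] I5→R1
[24] issue I6 (A0)
[25] I6 read-ops
[26] I6 finished on A0
[27] I6→R3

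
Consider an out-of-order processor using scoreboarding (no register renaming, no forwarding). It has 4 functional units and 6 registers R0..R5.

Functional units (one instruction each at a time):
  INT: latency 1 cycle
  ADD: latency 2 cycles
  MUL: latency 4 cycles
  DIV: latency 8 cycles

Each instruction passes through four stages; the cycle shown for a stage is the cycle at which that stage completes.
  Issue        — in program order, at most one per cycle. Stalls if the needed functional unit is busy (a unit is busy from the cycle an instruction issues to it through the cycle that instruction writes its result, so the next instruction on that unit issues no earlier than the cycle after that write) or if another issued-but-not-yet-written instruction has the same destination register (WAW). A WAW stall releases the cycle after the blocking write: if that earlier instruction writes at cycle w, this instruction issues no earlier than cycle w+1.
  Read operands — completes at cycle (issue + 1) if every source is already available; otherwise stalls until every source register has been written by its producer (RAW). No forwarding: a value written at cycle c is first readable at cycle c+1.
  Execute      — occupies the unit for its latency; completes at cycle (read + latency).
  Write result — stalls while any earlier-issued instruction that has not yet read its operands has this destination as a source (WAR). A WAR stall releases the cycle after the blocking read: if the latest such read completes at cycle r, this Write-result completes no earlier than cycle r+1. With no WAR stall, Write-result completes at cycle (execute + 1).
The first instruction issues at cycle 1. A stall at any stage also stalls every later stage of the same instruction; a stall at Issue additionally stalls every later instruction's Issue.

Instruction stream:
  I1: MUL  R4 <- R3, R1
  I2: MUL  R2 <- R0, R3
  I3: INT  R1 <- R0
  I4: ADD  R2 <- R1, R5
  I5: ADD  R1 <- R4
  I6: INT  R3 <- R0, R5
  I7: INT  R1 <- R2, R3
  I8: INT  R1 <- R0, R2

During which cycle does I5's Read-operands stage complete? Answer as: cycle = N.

cycle = 21

I1 -> (1, 2, 6, 7)
I2 -> (8, 9, 13, 14)  // struct: MUL busy until I1 writes@7
I3 -> (9, 10, 11, 12)
I4 -> (15, 16, 18, 19)  // WAW R2: wait I2 write@14
I5 -> (20, 21, 23, 24)  // struct: ADD busy until I4 writes@19
I6 -> (21, 22, 23, 24)
I7 -> (25, 26, 27, 28)  // struct: INT busy until I6 writes@24
I8 -> (29, 30, 31, 32)  // struct: INT busy until I7 writes@28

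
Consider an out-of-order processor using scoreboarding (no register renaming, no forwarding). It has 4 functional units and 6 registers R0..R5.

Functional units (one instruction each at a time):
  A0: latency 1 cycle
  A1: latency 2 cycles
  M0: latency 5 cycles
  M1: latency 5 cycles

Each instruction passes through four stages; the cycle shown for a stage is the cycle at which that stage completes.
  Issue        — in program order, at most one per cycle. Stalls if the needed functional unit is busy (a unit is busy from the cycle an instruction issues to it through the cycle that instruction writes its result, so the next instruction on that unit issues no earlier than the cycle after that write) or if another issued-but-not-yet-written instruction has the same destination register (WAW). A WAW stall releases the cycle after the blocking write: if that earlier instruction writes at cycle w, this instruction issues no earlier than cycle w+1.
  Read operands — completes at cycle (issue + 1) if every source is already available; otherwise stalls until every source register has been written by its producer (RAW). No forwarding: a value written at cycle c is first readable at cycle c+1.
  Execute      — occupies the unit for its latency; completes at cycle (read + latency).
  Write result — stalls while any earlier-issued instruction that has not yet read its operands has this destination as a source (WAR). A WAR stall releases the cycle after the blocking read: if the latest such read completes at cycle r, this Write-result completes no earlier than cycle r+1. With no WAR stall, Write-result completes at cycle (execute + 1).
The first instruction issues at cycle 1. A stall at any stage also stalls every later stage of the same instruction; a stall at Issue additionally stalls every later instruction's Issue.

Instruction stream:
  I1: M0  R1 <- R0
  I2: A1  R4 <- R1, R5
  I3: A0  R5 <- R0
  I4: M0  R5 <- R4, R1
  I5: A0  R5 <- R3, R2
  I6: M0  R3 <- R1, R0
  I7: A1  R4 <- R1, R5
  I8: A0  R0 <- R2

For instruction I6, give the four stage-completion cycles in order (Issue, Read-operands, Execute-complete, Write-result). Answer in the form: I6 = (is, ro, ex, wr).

[I1] 1/2/7/8
[I2] 2/9/11/12  (RAW R1: wait I1 write@8)
[I3] 3/4/5/10  (WAR R5: wait I2 read@9)
[I4] 11/13/18/19  (WAW R5: wait I3 write@10; RAW R4: wait I2 write@12)
[I5] 20/21/22/23  (WAW R5: wait I4 write@19)
[I6] 21/22/27/28
[I7] 22/24/26/27  (RAW R5: wait I5 write@23)
[I8] 24/25/26/27  (struct: A0 busy until I5 writes@23)

I6 = (21, 22, 27, 28)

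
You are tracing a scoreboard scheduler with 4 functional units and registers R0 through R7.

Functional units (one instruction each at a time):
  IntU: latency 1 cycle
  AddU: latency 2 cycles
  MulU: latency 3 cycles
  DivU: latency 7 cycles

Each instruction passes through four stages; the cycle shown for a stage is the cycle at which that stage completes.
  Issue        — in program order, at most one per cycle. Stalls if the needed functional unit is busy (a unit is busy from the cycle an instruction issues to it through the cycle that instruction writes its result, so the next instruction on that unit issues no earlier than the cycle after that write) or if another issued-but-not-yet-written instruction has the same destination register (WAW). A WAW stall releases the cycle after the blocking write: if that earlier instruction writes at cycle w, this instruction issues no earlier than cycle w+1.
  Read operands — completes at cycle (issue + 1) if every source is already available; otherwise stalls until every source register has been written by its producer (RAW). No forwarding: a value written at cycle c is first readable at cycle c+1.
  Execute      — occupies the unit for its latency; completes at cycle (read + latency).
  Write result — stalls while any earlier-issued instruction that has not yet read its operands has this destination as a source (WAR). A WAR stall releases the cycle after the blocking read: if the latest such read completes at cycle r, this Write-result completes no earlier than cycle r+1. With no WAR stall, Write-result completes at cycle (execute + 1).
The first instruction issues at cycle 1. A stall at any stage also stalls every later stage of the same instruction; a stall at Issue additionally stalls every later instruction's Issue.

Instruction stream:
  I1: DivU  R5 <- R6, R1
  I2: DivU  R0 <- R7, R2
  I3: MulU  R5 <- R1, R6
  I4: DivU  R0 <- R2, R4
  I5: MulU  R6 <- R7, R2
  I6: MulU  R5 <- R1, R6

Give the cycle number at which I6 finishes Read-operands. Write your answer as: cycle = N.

cycle = 29

t=1  I1 issues→DivU
t=2  I1 reads
t=9  I1 exec-done
t=10  I1 writes R5
t=11  I2 issues→DivU
t=12  I2 reads · I3 issues→MulU
t=13  I3 reads
t=16  I3 exec-done
t=17  I3 writes R5
t=19  I2 exec-done
t=20  I2 writes R0
t=21  I4 issues→DivU
t=22  I4 reads · I5 issues→MulU
t=23  I5 reads
t=26  I5 exec-done
t=27  I5 writes R6
t=28  I6 issues→MulU
t=29  I4 exec-done · I6 reads
t=30  I4 writes R0
t=32  I6 exec-done
t=33  I6 writes R5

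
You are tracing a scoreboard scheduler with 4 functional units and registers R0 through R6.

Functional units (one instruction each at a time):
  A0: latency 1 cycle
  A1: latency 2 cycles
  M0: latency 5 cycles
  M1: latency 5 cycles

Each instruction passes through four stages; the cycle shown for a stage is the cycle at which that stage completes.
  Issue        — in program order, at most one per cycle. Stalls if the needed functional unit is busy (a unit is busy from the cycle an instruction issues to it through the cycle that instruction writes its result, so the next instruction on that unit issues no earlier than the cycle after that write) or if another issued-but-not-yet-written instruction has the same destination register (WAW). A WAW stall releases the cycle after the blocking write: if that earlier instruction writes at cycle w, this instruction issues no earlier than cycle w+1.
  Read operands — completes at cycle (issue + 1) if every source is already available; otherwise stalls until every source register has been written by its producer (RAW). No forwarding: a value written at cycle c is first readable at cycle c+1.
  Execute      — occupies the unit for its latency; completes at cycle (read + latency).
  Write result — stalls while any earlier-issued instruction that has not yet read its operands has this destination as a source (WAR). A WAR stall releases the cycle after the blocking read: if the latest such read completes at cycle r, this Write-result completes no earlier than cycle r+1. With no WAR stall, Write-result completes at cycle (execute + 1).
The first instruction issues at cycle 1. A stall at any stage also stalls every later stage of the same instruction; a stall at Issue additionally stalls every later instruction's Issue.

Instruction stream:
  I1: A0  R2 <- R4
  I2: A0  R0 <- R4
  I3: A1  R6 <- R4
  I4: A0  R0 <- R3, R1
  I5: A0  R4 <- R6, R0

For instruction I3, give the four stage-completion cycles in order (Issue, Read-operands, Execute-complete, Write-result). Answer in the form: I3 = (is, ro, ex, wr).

  I1 | 1 | 2 | 3 | 4
  I2 | 5 | 6 | 7 | 8   struct: A0 busy until I1 writes@4
  I3 | 6 | 7 | 9 | 10
  I4 | 9 | 10 | 11 | 12   struct: A0 busy until I2 writes@8
  I5 | 13 | 14 | 15 | 16   struct: A0 busy until I4 writes@12

I3 = (6, 7, 9, 10)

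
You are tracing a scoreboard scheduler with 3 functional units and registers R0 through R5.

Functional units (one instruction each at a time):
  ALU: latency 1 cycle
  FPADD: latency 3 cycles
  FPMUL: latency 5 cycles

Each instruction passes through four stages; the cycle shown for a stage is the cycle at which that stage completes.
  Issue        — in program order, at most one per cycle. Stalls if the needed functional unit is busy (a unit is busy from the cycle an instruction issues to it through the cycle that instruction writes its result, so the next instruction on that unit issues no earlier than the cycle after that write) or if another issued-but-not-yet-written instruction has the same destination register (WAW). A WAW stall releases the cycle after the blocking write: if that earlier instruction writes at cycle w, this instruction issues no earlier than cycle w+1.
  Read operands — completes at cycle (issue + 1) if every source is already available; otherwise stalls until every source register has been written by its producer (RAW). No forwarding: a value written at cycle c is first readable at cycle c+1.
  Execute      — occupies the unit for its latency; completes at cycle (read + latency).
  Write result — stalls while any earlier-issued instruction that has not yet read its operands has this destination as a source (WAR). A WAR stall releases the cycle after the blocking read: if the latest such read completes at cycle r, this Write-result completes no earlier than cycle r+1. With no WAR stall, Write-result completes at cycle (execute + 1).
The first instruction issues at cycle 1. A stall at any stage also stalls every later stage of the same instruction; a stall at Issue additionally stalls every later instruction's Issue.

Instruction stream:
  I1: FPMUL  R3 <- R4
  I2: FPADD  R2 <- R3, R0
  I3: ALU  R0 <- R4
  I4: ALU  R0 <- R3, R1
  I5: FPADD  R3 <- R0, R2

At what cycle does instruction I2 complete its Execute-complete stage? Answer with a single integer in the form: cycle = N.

[1] I1→FPMUL
[2] I1 RO, I2→FPADD
[3] I3→ALU
[4] I3 RO
[5] I3 EX
[7] I1 EX
[8] I1 WR R3
[9] I2 RO
[10] I3 WR R0
[11] I4→ALU
[12] I2 EX, I4 RO
[13] I2 WR R2, I4 EX
[14] I4 WR R0, I5→FPADD
[15] I5 RO
[18] I5 EX
[19] I5 WR R3

cycle = 12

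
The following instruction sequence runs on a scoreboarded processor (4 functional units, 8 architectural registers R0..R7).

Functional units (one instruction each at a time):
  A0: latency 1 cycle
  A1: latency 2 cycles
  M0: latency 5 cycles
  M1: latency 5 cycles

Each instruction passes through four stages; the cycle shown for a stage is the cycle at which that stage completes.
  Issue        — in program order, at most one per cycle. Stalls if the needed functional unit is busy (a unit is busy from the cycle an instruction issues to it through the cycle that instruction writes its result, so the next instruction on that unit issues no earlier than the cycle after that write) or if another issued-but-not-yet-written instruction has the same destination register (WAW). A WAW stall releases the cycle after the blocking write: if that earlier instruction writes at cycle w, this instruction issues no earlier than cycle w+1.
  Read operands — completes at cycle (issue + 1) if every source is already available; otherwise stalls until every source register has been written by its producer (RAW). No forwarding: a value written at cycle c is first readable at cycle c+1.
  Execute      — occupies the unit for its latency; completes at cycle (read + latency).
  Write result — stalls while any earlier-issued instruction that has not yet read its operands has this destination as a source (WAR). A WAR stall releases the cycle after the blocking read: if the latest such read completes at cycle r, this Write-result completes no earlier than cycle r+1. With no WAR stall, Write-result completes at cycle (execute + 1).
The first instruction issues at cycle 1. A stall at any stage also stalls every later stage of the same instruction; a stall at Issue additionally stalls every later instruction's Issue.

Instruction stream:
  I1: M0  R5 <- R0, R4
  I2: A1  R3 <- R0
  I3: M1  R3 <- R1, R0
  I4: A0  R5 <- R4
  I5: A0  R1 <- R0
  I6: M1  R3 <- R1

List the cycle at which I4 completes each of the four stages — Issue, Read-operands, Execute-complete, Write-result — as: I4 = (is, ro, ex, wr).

I4 = (9, 10, 11, 12)

c1: I1 issues→M0
c2: I1 reads; I2 issues→A1
c3: I2 reads
c5: I2 exec-done
c6: I2 writes R3
c7: I1 exec-done; I3 issues→M1
c8: I1 writes R5; I3 reads
c9: I4 issues→A0
c10: I4 reads
c11: I4 exec-done
c12: I4 writes R5
c13: I3 exec-done; I5 issues→A0
c14: I3 writes R3; I5 reads
c15: I5 exec-done; I6 issues→M1
c16: I5 writes R1
c17: I6 reads
c22: I6 exec-done
c23: I6 writes R3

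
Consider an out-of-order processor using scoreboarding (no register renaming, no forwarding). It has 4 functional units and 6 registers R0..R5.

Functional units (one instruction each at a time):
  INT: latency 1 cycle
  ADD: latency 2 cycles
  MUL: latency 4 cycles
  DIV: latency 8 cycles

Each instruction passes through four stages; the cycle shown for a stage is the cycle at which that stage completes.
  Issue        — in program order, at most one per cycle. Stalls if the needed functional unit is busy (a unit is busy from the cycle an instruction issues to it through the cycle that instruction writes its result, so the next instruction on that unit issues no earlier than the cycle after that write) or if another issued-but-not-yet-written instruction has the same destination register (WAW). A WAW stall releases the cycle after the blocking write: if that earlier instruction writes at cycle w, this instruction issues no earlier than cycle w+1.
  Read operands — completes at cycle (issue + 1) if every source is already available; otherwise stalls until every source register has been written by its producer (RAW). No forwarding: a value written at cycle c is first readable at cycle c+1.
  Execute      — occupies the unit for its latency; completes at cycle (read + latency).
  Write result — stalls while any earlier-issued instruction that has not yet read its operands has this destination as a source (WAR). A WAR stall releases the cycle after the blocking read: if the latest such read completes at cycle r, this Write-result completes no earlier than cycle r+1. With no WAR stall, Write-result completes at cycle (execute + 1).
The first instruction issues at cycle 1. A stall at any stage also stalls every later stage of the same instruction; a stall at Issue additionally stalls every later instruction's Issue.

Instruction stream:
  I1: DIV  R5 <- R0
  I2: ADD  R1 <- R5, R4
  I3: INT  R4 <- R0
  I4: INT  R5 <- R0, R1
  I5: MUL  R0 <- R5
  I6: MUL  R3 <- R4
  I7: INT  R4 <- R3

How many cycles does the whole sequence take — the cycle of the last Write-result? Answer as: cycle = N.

c1: I1→DIV
c2: I1 RO; I2→ADD
c3: I3→INT
c4: I3 RO
c5: I3 EX
c10: I1 EX
c11: I1 WR R5
c12: I2 RO
c13: I3 WR R4
c14: I2 EX; I4→INT
c15: I2 WR R1; I5→MUL
c16: I4 RO
c17: I4 EX
c18: I4 WR R5
c19: I5 RO
c23: I5 EX
c24: I5 WR R0
c25: I6→MUL
c26: I6 RO; I7→INT
c30: I6 EX
c31: I6 WR R3
c32: I7 RO
c33: I7 EX
c34: I7 WR R4

cycle = 34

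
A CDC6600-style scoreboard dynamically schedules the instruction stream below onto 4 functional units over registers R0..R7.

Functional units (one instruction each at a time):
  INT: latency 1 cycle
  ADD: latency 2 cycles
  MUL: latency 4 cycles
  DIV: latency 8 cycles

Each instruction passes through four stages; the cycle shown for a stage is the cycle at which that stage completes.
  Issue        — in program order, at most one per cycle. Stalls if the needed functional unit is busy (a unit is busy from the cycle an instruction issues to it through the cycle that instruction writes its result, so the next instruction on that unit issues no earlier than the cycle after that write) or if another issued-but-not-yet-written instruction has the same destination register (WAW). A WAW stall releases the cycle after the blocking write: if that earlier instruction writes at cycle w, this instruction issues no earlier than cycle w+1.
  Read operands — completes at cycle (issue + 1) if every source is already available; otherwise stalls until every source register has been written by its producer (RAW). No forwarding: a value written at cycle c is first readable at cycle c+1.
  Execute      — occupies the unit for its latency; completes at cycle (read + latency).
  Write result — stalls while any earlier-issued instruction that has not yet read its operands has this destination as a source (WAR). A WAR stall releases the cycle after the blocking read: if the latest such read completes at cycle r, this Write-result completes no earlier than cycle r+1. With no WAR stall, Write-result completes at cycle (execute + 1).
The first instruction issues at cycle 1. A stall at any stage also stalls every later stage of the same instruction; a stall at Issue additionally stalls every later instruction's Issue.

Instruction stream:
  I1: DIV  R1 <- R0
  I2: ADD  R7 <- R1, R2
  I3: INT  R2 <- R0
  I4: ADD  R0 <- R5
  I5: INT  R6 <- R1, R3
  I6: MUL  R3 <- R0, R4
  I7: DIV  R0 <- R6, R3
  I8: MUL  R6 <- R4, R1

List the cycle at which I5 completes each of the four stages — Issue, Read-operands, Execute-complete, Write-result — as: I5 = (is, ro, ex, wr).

c1: I1 issues→DIV
c2: I1 reads | I2 issues→ADD
c3: I3 issues→INT
c4: I3 reads
c5: I3 exec-done
c10: I1 exec-done
c11: I1 writes R1
c12: I2 reads
c13: I3 writes R2
c14: I2 exec-done
c15: I2 writes R7
c16: I4 issues→ADD
c17: I4 reads | I5 issues→INT
c18: I5 reads | I6 issues→MUL
c19: I4 exec-done | I5 exec-done
c20: I4 writes R0 | I5 writes R6
c21: I6 reads | I7 issues→DIV
c25: I6 exec-done
c26: I6 writes R3
c27: I7 reads | I8 issues→MUL
c28: I8 reads
c32: I8 exec-done
c33: I8 writes R6
c35: I7 exec-done
c36: I7 writes R0

I5 = (17, 18, 19, 20)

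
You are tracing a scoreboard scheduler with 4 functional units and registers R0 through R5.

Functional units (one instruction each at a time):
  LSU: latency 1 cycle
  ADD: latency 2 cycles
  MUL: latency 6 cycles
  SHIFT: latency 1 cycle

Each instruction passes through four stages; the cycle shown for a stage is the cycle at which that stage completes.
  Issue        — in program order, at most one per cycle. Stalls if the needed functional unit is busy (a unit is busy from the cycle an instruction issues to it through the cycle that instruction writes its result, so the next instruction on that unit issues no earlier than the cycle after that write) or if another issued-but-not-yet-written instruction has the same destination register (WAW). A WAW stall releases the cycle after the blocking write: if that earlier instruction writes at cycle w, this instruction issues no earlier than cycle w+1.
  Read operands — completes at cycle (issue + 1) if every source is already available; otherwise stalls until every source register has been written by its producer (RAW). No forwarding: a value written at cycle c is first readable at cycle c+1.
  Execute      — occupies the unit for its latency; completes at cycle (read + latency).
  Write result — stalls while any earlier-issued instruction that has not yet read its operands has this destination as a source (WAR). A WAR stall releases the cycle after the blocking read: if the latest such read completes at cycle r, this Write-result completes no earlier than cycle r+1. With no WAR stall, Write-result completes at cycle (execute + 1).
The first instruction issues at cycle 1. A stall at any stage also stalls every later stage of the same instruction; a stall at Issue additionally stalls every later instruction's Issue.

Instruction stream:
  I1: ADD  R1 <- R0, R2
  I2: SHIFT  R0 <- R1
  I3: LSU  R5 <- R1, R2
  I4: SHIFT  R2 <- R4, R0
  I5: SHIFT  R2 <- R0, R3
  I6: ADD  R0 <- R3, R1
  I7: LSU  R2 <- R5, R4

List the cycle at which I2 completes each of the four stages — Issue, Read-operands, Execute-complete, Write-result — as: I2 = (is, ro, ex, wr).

I2 = (2, 6, 7, 8)

t=1  I1 dispatched to ADD
t=2  I1 operands ready | I2 dispatched to SHIFT
t=3  I3 dispatched to LSU
t=4  I1 complete
t=5  R1←I1
t=6  I2 operands ready | I3 operands ready
t=7  I2 complete | I3 complete
t=8  R0←I2 | R5←I3
t=9  I4 dispatched to SHIFT
t=10  I4 operands ready
t=11  I4 complete
t=12  R2←I4
t=13  I5 dispatched to SHIFT
t=14  I5 operands ready | I6 dispatched to ADD
t=15  I5 complete | I6 operands ready
t=16  R2←I5
t=17  I6 complete | I7 dispatched to LSU
t=18  R0←I6 | I7 operands ready
t=19  I7 complete
t=20  R2←I7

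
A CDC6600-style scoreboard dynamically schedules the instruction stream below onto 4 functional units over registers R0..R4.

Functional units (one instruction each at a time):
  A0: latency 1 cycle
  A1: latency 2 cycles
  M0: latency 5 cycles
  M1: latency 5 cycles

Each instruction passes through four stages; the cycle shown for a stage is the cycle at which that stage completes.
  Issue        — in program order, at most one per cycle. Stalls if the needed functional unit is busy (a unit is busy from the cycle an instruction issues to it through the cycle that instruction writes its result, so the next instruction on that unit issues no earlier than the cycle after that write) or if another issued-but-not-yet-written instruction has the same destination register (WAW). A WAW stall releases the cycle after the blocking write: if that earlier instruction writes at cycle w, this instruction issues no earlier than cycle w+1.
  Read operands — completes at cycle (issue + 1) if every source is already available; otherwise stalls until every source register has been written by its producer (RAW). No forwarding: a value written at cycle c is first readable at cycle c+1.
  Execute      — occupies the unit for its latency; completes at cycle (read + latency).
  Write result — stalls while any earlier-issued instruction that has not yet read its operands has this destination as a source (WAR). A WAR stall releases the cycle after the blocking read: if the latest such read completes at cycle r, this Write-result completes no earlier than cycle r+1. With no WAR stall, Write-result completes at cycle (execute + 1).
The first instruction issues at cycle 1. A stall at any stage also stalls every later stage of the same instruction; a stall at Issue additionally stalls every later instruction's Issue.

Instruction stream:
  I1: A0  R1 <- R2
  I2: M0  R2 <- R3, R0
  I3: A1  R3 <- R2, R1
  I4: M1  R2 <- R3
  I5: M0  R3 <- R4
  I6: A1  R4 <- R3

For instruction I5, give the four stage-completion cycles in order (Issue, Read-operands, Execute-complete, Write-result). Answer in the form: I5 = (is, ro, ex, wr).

I5 = (14, 15, 20, 21)

I1: IS=1 RO=2 EX=3 WR=4
I2: IS=2 RO=3 EX=8 WR=9
I3: IS=3 RO=10 EX=12 WR=13  [RAW R2: wait I2 write@9]
I4: IS=10 RO=14 EX=19 WR=20  [WAW R2: wait I2 write@9; RAW R3: wait I3 write@13]
I5: IS=14 RO=15 EX=20 WR=21  [WAW R3: wait I3 write@13]
I6: IS=15 RO=22 EX=24 WR=25  [RAW R3: wait I5 write@21]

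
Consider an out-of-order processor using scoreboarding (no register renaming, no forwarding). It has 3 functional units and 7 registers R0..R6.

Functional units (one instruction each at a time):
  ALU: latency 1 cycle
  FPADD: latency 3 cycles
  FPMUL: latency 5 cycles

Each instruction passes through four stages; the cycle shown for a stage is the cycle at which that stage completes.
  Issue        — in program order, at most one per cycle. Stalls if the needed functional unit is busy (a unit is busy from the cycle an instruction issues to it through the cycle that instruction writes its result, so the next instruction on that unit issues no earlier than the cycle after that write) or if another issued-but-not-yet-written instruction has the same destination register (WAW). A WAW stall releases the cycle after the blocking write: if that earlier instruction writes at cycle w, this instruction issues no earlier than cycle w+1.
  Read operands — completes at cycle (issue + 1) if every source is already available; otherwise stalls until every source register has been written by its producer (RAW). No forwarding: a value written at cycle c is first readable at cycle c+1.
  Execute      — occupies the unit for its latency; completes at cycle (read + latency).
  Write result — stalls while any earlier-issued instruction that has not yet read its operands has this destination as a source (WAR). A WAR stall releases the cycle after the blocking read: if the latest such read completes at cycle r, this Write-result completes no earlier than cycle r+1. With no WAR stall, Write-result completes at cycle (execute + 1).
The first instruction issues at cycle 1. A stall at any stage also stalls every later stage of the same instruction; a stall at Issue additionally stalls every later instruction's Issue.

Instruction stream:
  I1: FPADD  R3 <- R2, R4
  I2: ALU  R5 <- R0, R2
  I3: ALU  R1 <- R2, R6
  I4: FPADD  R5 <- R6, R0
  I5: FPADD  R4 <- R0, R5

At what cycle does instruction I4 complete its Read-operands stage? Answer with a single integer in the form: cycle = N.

cycle = 8

c1: I1→FPADD
c2: I1 RO | I2→ALU
c3: I2 RO
c4: I2 EX
c5: I1 EX | I2 WR R5
c6: I1 WR R3 | I3→ALU
c7: I3 RO | I4→FPADD
c8: I3 EX | I4 RO
c9: I3 WR R1
c11: I4 EX
c12: I4 WR R5
c13: I5→FPADD
c14: I5 RO
c17: I5 EX
c18: I5 WR R4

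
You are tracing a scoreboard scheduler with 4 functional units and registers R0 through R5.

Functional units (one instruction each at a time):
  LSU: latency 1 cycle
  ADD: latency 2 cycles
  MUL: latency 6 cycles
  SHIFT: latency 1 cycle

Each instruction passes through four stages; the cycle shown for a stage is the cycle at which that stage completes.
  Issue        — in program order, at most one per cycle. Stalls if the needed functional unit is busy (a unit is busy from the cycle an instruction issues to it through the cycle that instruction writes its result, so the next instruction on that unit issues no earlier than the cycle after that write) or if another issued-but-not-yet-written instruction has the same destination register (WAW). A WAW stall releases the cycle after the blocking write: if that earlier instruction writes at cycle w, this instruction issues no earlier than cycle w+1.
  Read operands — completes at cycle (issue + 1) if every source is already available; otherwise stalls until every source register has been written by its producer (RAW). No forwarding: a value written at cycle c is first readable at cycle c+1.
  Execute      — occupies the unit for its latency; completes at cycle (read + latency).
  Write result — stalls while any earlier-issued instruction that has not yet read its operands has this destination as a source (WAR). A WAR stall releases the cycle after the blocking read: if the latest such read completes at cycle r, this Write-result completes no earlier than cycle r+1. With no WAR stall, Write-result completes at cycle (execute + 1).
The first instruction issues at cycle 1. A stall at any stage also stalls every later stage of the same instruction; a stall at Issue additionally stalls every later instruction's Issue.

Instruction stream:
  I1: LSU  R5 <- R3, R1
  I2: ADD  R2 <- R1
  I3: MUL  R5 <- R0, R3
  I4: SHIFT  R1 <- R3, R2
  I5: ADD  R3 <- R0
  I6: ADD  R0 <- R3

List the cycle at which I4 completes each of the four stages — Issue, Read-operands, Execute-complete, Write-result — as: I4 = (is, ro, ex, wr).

I4 = (6, 7, 8, 9)

I1 -> (1, 2, 3, 4)
I2 -> (2, 3, 5, 6)
I3 -> (5, 6, 12, 13)  // WAW R5: wait I1 write@4
I4 -> (6, 7, 8, 9)
I5 -> (7, 8, 10, 11)
I6 -> (12, 13, 15, 16)  // struct: ADD busy until I5 writes@11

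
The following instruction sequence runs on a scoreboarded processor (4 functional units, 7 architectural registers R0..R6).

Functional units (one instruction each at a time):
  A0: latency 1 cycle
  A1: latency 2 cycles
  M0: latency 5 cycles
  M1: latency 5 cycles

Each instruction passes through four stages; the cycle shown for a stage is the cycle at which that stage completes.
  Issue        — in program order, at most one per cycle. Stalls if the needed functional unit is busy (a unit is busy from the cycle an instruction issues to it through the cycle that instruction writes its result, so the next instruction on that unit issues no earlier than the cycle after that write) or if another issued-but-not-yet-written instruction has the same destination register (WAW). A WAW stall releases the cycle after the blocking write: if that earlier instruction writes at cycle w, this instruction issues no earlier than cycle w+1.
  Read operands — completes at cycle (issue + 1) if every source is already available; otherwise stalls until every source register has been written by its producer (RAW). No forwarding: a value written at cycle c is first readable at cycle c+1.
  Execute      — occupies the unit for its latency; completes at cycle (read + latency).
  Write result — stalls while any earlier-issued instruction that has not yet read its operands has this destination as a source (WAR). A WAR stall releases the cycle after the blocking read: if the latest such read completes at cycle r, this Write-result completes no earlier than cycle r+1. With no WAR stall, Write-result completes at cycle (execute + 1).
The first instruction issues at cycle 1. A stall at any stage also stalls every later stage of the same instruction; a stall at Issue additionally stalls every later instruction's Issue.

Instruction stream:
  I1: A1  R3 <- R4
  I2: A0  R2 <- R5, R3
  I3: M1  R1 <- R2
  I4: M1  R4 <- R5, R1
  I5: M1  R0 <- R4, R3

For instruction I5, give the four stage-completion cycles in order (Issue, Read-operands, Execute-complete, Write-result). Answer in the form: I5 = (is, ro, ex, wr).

I1 -> (1, 2, 4, 5)
I2 -> (2, 6, 7, 8)  // RAW R3: wait I1 write@5
I3 -> (3, 9, 14, 15)  // RAW R2: wait I2 write@8
I4 -> (16, 17, 22, 23)  // struct: M1 busy until I3 writes@15
I5 -> (24, 25, 30, 31)  // struct: M1 busy until I4 writes@23

I5 = (24, 25, 30, 31)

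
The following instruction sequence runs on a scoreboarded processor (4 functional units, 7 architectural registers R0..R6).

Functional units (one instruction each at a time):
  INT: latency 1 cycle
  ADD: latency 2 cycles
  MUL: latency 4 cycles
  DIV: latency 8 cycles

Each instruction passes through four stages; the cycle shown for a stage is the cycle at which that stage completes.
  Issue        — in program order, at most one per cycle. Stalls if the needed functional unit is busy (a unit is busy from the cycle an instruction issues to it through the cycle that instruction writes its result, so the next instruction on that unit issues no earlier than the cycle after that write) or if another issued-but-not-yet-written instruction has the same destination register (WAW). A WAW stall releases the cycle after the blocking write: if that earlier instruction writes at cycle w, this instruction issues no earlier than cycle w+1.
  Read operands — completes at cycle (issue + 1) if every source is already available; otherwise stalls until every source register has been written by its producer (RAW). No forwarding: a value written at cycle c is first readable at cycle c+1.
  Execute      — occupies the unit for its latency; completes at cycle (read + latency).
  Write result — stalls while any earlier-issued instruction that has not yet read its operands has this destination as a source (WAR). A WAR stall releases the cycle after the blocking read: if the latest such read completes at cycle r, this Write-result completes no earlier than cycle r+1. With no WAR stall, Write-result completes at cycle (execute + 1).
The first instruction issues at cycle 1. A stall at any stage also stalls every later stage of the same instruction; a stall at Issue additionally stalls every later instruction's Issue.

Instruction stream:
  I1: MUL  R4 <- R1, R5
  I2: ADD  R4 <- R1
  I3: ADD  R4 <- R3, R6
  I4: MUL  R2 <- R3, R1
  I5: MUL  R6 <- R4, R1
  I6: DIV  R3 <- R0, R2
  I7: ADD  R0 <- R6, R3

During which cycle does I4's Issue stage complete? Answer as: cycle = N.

cycle = 14

  I1 | 1 | 2 | 6 | 7
  I2 | 8 | 9 | 11 | 12   WAW R4: wait I1 write@7
  I3 | 13 | 14 | 16 | 17   struct: ADD busy until I2 writes@12
  I4 | 14 | 15 | 19 | 20
  I5 | 21 | 22 | 26 | 27   struct: MUL busy until I4 writes@20
  I6 | 22 | 23 | 31 | 32
  I7 | 23 | 33 | 35 | 36   RAW R3: wait I6 write@32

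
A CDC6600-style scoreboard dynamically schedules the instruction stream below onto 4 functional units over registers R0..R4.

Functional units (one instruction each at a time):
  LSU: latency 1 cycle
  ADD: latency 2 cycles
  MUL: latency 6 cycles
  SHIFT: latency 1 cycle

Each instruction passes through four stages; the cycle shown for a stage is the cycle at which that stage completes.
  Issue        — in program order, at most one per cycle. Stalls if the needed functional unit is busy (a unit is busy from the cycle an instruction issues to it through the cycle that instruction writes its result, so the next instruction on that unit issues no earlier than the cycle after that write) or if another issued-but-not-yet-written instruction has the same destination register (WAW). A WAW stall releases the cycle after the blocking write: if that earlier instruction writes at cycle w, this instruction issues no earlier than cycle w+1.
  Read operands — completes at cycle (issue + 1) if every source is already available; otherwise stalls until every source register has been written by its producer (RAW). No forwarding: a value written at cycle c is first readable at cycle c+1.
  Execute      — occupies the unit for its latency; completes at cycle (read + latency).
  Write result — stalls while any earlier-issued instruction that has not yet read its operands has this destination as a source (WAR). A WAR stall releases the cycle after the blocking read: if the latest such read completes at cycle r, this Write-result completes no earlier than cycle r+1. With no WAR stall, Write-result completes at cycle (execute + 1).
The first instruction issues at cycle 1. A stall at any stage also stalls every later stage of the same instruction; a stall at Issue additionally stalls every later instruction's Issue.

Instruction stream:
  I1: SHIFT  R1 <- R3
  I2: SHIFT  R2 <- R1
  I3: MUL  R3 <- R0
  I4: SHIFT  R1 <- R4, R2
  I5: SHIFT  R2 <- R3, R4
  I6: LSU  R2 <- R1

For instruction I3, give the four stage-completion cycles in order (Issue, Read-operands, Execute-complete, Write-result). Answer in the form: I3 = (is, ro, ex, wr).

I3 = (6, 7, 13, 14)

t=1  I1 issues→SHIFT
t=2  I1 reads
t=3  I1 exec-done
t=4  I1 writes R1
t=5  I2 issues→SHIFT
t=6  I2 reads; I3 issues→MUL
t=7  I2 exec-done; I3 reads
t=8  I2 writes R2
t=9  I4 issues→SHIFT
t=10  I4 reads
t=11  I4 exec-done
t=12  I4 writes R1
t=13  I3 exec-done; I5 issues→SHIFT
t=14  I3 writes R3
t=15  I5 reads
t=16  I5 exec-done
t=17  I5 writes R2
t=18  I6 issues→LSU
t=19  I6 reads
t=20  I6 exec-done
t=21  I6 writes R2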